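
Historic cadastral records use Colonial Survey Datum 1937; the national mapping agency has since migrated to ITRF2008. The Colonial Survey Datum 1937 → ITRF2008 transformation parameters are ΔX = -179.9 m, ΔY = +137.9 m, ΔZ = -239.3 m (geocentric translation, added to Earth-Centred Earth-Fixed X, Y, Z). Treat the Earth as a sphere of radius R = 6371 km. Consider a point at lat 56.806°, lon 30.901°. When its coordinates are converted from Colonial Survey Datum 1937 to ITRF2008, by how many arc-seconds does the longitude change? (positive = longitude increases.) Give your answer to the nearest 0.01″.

Δλ = 12.46″

sin φ = 0.836822, cos φ = 0.547476, sin λ = 0.513556, cos λ = 0.858056.
East component: ΔE = −sin λ·ΔX + cos λ·ΔY = −(0.513556)(-179.9) + (0.858056)(137.9) = 210.71 m.
1° of latitude spans πR/180 = 111195 m; at latitude φ, 1° of longitude spans that × cos φ = 60876.5 m, so Δλ = 210.71 / 60876.5 × 3600 = 12.461″.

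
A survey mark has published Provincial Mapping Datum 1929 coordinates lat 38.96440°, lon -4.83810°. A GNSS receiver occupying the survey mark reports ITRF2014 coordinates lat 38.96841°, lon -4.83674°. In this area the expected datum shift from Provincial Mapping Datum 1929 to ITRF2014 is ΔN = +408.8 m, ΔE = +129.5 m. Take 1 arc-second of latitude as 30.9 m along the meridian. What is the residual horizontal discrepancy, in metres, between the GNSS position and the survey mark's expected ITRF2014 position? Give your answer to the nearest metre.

39 m

Observed coordinate differences: Δφ = +0.00401°, Δλ = +0.00136°.
Converting to metres (1° lat = 111240 m, cos φ = 0.777537): observed ΔN = 446.1 m, observed ΔE = 117.6 m.
Subtracting the expected shift leaves a residual of 446.1 − (408.8) = 37.3 m north and 117.6 − (129.5) = -11.9 m east.
Residual distance = √(37.3² + (-11.9)²) = 39.1 m.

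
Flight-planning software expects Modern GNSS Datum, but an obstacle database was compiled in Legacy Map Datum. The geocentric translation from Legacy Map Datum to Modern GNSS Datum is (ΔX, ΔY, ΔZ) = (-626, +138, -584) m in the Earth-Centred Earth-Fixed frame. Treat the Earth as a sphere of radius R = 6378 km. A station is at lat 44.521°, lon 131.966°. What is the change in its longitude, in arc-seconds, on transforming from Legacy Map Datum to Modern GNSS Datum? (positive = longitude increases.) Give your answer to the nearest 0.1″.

Δλ = 16.9″

sin φ = 0.701171, cos φ = 0.712994, sin λ = 0.743542, cos λ = -0.668689.
East component: ΔE = −sin λ·ΔX + cos λ·ΔY = −(0.743542)(-626) + (-0.668689)(138) = 373.18 m.
1° of latitude spans πR/180 = 111317 m; at latitude φ, 1° of longitude spans that × cos φ = 79368.4 m, so Δλ = 373.18 / 79368.4 × 3600 = 16.927″.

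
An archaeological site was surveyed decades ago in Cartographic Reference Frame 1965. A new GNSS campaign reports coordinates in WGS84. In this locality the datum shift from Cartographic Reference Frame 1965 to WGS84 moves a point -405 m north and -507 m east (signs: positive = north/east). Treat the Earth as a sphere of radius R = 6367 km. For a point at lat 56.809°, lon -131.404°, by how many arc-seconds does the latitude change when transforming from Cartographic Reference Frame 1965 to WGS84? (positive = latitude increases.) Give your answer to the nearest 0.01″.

Δφ = -13.12″

On a sphere of radius R, 1 rad of latitude = R, so Δφ = ΔN / R = -405.0 / 6367000 = -6.3609e-05 rad = -13.120″.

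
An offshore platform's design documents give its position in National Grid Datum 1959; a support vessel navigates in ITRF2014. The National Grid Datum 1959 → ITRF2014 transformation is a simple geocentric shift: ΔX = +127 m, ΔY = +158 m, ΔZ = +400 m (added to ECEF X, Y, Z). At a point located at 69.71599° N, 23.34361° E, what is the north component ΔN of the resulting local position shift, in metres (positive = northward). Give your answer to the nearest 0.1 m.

ΔN = -29.4 m

The local north axis is (−sin φ cos λ, −sin φ sin λ, cos φ), giving ΔN = -109.373 − 58.724 + 138.670 = -29.43 m.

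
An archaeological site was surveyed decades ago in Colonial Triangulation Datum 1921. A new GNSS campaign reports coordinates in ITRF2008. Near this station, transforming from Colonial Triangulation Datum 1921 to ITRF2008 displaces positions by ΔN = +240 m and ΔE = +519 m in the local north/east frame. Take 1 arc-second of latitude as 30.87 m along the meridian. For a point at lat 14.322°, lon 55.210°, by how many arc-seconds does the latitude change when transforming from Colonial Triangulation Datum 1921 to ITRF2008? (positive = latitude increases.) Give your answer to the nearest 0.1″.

Δφ = 7.8″

1″ of latitude = 30.87 m, so Δφ = 240.0 / 30.87 = 7.775″.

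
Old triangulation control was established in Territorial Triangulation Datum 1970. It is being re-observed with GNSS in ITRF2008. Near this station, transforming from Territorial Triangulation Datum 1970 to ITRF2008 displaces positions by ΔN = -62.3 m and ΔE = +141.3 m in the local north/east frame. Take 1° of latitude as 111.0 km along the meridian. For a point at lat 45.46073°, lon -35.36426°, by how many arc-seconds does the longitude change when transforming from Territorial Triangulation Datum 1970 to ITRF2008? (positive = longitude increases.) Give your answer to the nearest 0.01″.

At latitude 45.46073°, cos φ = 0.701398.
1° of longitude at this latitude = 111.0 × cos φ = 77.86 km, so Δλ = 141.3 / 77855.2 = 0.0018149° = 6.534″.

Δλ = 6.53″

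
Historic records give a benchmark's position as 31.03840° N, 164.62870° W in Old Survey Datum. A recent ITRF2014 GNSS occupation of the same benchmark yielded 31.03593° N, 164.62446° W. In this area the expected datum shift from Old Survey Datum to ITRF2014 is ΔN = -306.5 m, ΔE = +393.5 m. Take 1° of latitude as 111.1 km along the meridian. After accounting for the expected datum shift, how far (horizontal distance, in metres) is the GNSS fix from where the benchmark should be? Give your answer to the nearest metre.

Observed coordinate differences: Δφ = -0.00247°, Δλ = +0.00424°.
Converting to metres (1° lat = 111100 m, cos φ = 0.856822): observed ΔN = -274.4 m, observed ΔE = 403.6 m.
Subtracting the expected shift leaves a residual of -274.4 − (-306.5) = 32.1 m north and 403.6 − (393.5) = 10.1 m east.
Residual distance = √(32.1² + 10.1²) = 33.6 m.

34 m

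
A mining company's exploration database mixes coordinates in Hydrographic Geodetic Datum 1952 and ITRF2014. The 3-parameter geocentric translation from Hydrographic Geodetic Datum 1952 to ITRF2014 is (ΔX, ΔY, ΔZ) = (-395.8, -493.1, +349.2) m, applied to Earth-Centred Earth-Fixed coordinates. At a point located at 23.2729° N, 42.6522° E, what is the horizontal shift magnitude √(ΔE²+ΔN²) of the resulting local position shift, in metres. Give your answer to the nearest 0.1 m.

The local east axis at (φ, λ) is (−sin λ, cos λ, 0), so ΔE = −sin(42.6522°)·(-395.8) + cos(42.6522°)·(-493.1) = -94.49 m.
The local north axis is (−sin φ cos λ, −sin φ sin λ, cos φ), giving ΔN = 115.018 + 132.006 + 320.787 = 567.81 m.
Horizontal magnitude = √(ΔE² + ΔN²) = √((-94.49)² + 567.81²) = 575.62 m.

575.6 m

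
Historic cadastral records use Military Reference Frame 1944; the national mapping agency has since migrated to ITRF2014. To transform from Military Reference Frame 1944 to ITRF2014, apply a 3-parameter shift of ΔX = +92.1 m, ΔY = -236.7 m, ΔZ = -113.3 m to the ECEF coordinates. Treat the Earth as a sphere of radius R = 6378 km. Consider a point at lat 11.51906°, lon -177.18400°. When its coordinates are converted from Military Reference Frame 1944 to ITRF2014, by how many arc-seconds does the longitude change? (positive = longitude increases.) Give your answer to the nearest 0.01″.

sin φ = 0.199694, cos φ = 0.979858, sin λ = -0.049129, cos λ = -0.998792.
East component: ΔE = −sin λ·ΔX + cos λ·ΔY = −(-0.049129)(92.1) + (-0.998792)(-236.7) = 240.94 m.
1° of latitude spans πR/180 = 111317 m; at latitude φ, 1° of longitude spans that × cos φ = 109075.0 m, so Δλ = 240.94 / 109075.0 × 3600 = 7.952″.

Δλ = 7.95″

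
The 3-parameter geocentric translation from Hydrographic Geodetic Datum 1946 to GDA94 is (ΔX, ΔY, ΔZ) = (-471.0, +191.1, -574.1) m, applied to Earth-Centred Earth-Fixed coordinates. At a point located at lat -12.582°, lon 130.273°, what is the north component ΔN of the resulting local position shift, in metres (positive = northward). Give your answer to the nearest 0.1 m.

ΔN = -462.2 m

At φ = -12.582°, λ = 130.273°: sin φ = -0.217837, cos φ = 0.975985, sin λ = 0.762973, cos λ = -0.646430.
ΔN = −sin φ cos λ·ΔX − sin φ sin λ·ΔY + cos φ·ΔZ = −(-0.217837)(-0.646430)(-471.0) − (-0.217837)(0.762973)(191.1) + (0.975985)(-574.1) = -462.23 m.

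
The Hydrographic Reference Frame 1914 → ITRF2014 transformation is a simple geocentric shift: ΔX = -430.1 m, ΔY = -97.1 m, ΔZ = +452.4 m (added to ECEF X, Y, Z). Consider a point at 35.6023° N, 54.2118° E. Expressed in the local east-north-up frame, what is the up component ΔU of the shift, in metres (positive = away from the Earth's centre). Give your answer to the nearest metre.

At φ = 35.6023°, λ = 54.2118°: sin φ = 0.582156, cos φ = 0.813077, sin λ = 0.811184, cos λ = 0.584791.
ΔU = cos φ cos λ·ΔX + cos φ sin λ·ΔY + sin φ·ΔZ = (0.813077)(0.584791)(-430.1) + (0.813077)(0.811184)(-97.1) + (0.582156)(452.4) = -5.18 m.

ΔU = -5 m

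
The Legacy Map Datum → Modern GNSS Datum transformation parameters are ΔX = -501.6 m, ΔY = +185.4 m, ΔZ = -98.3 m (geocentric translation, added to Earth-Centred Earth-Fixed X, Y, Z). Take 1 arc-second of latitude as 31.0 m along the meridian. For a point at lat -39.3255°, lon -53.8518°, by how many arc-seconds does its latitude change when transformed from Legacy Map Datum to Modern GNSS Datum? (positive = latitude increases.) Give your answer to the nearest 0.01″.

sin φ = -0.633725, cos φ = 0.773558, sin λ = -0.807494, cos λ = 0.589876.
North component: ΔN = −sin φ cos λ·ΔX − sin φ sin λ·ΔY + cos φ·ΔZ = −(-0.633725)(0.589876)(-501.6) − (-0.633725)(-0.807494)(185.4) + (0.773558)(-98.3) = -358.42 m.
1° of latitude spans 3600 × 31.00 = 111600 m, so Δφ = -358.42 / 111600 × 3600 = -11.562″.

Δφ = -11.56″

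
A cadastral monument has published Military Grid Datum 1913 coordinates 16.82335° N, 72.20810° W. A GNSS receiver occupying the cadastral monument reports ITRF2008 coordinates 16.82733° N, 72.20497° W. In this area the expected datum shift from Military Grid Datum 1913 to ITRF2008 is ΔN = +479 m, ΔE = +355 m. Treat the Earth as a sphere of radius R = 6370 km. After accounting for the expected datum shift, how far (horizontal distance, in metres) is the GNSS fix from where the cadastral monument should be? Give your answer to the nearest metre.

Observed coordinate differences: Δφ = +0.00398°, Δλ = +0.00313°.
Converting to metres (1° lat = 111177 m, cos φ = 0.957202): observed ΔN = 442.5 m, observed ΔE = 333.1 m.
Subtracting the expected shift leaves a residual of 442.5 − (479) = -36.5 m north and 333.1 − (355) = -21.9 m east.
Residual distance = √((-36.5)² + (-21.9)²) = 42.6 m.

43 m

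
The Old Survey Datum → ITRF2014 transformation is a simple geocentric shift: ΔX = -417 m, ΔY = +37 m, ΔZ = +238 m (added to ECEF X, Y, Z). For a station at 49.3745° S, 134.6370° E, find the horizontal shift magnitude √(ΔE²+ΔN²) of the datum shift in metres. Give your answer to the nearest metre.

The local east axis at (φ, λ) is (−sin λ, cos λ, 0), so ΔE = −sin(134.6370°)·(-417) + cos(134.6370°)·37 = 270.73 m.
The local north axis is (−sin φ cos λ, −sin φ sin λ, cos φ), giving ΔN = 222.374 + 19.983 + 154.965 = 397.32 m.
Horizontal magnitude = √(ΔE² + ΔN²) = √(270.73² + 397.32²) = 480.79 m.

481 m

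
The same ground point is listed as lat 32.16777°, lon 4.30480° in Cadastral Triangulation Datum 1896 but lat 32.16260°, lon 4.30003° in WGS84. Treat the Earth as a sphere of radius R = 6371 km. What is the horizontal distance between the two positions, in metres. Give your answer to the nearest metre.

Δφ = 32.16260° − 32.16777° = -0.00517°; Δλ = 4.30003° − 4.30480° = -0.00477°.
1° along a meridian = πR/180 = 111195 m.
ΔN = Δφ × 111195 = -574.9 m; ΔE = Δλ × 111195 × cos(32.16777°) = -0.00477 × 111195 × 0.846493 = -449.0 m.
Distance = √(ΔE² + ΔN²) = √((-449.0)² + (-574.9)²) = 729.4 m.

729 m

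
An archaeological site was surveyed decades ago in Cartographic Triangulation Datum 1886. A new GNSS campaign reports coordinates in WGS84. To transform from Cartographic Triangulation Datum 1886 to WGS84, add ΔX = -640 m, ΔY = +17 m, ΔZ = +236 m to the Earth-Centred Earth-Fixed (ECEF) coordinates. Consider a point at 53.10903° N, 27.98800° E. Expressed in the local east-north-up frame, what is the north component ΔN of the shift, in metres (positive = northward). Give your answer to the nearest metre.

ΔN = 587 m

At φ = 53.10903°, λ = 27.98800°: sin φ = 0.799779, cos φ = 0.600294, sin λ = 0.469287, cos λ = 0.883046.
ΔN = −sin φ cos λ·ΔX − sin φ sin λ·ΔY + cos φ·ΔZ = −(0.799779)(0.883046)(-640) − (0.799779)(0.469287)(17) + (0.600294)(236) = 587.28 m.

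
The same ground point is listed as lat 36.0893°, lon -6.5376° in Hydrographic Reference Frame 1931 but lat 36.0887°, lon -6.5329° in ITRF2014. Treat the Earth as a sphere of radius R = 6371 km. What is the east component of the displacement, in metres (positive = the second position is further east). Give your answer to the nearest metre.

ΔE = 422 m

Δφ = 36.0887° − 36.0893° = -0.0006°; Δλ = -6.5329° − -6.5376° = +0.0047°.
1° along a meridian = πR/180 = 111195 m.
ΔN = Δφ × 111195 = -66.7 m; ΔE = Δλ × 111195 × cos(36.0893°) = +0.0047 × 111195 × 0.808100 = 422.3 m.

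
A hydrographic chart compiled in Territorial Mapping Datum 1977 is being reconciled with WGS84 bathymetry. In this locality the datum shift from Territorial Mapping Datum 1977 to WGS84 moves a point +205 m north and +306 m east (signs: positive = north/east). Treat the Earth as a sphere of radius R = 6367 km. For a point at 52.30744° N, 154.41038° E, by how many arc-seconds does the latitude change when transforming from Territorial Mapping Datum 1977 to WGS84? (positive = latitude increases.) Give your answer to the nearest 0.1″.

Δφ = 6.6″

On a sphere of radius R, 1 rad of latitude = R, so Δφ = ΔN / R = 205.0 / 6367000 = 3.2197e-05 rad = 6.641″.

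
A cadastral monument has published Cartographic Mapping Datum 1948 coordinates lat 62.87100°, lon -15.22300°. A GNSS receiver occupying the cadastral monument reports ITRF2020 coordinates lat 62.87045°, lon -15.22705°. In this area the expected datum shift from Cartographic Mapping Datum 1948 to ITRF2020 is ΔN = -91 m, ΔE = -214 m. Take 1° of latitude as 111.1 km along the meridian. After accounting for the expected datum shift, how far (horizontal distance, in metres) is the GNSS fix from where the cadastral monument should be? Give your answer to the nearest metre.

Observed coordinate differences: Δφ = -0.00055°, Δλ = -0.00405°.
Converting to metres (1° lat = 111100 m, cos φ = 0.455995): observed ΔN = -61.1 m, observed ΔE = -205.2 m.
Subtracting the expected shift leaves a residual of -61.1 − (-91) = 29.9 m north and -205.2 − (-214) = 8.8 m east.
Residual distance = √(29.9² + 8.8²) = 31.2 m.

31 m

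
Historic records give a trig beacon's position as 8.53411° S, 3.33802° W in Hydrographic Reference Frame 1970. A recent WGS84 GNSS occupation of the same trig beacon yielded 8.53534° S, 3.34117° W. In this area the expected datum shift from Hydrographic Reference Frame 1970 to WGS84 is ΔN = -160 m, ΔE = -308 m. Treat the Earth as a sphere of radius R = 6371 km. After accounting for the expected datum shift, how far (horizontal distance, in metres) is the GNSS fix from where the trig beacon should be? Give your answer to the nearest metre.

Observed coordinate differences: Δφ = -0.00123°, Δλ = -0.00315°.
Converting to metres (1° lat = 111195 m, cos φ = 0.988928): observed ΔN = -136.8 m, observed ΔE = -346.4 m.
Subtracting the expected shift leaves a residual of -136.8 − (-160) = 23.2 m north and -346.4 − (-308) = -38.4 m east.
Residual distance = √(23.2² + (-38.4)²) = 44.9 m.

45 m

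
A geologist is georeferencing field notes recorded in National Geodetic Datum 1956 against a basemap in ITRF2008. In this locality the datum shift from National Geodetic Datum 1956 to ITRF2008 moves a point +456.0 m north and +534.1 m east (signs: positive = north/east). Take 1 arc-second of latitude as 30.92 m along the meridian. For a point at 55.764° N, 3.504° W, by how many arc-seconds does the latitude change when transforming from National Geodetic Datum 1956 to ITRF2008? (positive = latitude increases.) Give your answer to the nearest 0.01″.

1″ of latitude = 30.92 m, so Δφ = 456.0 / 30.92 = 14.748″.

Δφ = 14.75″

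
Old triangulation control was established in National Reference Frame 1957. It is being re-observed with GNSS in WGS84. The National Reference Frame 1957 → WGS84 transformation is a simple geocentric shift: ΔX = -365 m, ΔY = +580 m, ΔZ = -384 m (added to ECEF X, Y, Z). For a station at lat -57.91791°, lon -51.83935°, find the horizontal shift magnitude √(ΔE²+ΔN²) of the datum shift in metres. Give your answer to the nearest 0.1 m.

The local east axis at (φ, λ) is (−sin λ, cos λ, 0), so ΔE = −sin(-51.83935°)·(-365) + cos(-51.83935°)·580 = 71.37 m.
The local north axis is (−sin φ cos λ, −sin φ sin λ, cos φ), giving ΔN = -191.082 − 386.400 − 203.955 = -781.44 m.
Horizontal magnitude = √(ΔE² + ΔN²) = √(71.37² + (-781.44)²) = 784.69 m.

784.7 m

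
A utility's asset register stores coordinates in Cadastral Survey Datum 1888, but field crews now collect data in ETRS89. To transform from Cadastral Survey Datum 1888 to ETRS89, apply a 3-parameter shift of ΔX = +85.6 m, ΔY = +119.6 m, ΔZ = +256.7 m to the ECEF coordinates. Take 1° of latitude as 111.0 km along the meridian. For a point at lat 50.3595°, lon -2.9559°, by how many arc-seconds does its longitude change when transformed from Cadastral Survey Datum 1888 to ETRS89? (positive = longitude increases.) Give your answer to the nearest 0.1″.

Δλ = 6.3″

sin φ = 0.770062, cos φ = 0.637968, sin λ = -0.051567, cos λ = 0.998670.
East component: ΔE = −sin λ·ΔX + cos λ·ΔY = −(-0.051567)(85.6) + (0.998670)(119.6) = 123.86 m.
1° of latitude spans 111000 m; at latitude φ, 1° of longitude spans that × cos φ = 70814.5 m, so Δλ = 123.86 / 70814.5 × 3600 = 6.296″.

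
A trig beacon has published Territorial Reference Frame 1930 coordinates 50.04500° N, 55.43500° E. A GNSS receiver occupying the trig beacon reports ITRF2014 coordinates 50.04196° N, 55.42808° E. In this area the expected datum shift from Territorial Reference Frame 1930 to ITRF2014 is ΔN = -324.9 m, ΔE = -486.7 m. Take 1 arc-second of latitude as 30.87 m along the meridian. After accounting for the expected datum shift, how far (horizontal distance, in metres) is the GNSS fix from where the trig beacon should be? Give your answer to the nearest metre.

15 m

Observed coordinate differences: Δφ = -0.00304°, Δλ = -0.00692°.
Converting to metres (1° lat = 111132 m, cos φ = 0.642186): observed ΔN = -337.8 m, observed ΔE = -493.9 m.
Subtracting the expected shift leaves a residual of -337.8 − (-324.9) = -12.9 m north and -493.9 − (-486.7) = -7.2 m east.
Residual distance = √((-12.9)² + (-7.2)²) = 14.8 m.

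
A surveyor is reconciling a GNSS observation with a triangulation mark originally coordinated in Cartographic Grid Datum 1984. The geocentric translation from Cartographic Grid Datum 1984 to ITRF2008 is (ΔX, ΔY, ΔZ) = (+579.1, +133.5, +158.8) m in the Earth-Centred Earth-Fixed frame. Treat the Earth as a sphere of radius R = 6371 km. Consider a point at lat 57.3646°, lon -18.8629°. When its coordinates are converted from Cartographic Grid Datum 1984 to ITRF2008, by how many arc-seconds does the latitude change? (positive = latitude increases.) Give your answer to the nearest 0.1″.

sin φ = 0.842119, cos φ = 0.539291, sin λ = -0.323305, cos λ = 0.946295.
North component: ΔN = −sin φ cos λ·ΔX − sin φ sin λ·ΔY + cos φ·ΔZ = −(0.842119)(0.946295)(579.1) − (0.842119)(-0.323305)(133.5) + (0.539291)(158.8) = -339.49 m.
1° of latitude spans πR/180 = 111195 m, so Δφ = -339.49 / 111195 × 3600 = -10.991″.

Δφ = -11.0″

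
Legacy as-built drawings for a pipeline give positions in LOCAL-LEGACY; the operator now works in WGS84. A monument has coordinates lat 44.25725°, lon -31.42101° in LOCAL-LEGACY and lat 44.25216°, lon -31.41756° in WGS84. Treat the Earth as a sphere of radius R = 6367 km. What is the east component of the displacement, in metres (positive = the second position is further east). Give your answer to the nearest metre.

ΔE = 275 m

Δφ = 44.25216° − 44.25725° = -0.00509°; Δλ = -31.41756° − -31.42101° = +0.00345°.
1° along a meridian = πR/180 = 111125 m.
ΔN = Δφ × 111125 = -565.6 m; ΔE = Δλ × 111125 × cos(44.25725°) = +0.00345 × 111125 × 0.716214 = 274.6 m.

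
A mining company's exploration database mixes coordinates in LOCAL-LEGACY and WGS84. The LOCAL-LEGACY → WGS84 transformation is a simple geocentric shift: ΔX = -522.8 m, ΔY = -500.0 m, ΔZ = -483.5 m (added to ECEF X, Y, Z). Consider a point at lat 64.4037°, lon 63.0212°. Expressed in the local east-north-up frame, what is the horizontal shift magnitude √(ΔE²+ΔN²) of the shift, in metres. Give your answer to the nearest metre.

At φ = 64.4037°, λ = 63.0212°: sin φ = 0.901860, cos φ = 0.432028, sin λ = 0.891174, cos λ = 0.453661.
ΔE = −sin λ·ΔX + cos λ·ΔY = −(0.891174)·(-522.8) + (0.453661)·(-500.0) = 239.08 m.
ΔN = −sin φ cos λ·ΔX − sin φ sin λ·ΔY + cos φ·ΔZ = −(0.901860)(0.453661)(-522.8) − (0.901860)(0.891174)(-500.0) + (0.432028)(-483.5) = 406.87 m.
Horizontal magnitude = √(ΔE² + ΔN²) = √(239.08² + 406.87²) = 471.91 m.

472 m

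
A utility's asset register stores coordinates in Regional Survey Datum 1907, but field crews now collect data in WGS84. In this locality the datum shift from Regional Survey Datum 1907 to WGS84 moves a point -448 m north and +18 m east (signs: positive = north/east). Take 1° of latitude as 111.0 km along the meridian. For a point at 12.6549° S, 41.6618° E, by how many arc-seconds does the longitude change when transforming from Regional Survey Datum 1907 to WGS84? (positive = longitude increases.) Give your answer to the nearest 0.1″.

At latitude -12.6549°, cos φ = 0.975707.
1° of longitude at this latitude = 111.0 × cos φ = 108.30 km, so Δλ = 18.0 / 108303.5 = 0.0001662° = 0.598″.

Δλ = 0.6″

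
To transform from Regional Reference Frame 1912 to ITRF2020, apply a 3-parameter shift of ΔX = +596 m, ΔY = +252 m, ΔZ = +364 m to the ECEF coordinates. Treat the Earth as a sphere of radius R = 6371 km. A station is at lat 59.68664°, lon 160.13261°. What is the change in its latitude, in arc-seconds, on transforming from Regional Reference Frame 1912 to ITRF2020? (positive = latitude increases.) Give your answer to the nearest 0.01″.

sin φ = 0.863278, cos φ = 0.504729, sin λ = 0.339844, cos λ = -0.940482.
North component: ΔN = −sin φ cos λ·ΔX − sin φ sin λ·ΔY + cos φ·ΔZ = −(0.863278)(-0.940482)(596) − (0.863278)(0.339844)(252) + (0.504729)(364) = 593.68 m.
1° of latitude spans πR/180 = 111195 m, so Δφ = 593.68 / 111195 × 3600 = 19.221″.

Δφ = 19.22″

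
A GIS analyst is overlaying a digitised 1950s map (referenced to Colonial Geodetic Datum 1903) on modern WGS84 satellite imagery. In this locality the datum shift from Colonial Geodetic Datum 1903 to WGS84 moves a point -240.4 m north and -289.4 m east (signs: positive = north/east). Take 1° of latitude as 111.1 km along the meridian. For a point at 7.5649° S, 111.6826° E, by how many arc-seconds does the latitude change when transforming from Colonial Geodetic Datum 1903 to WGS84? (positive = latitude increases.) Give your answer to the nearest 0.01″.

Δφ = -7.79″

1° of latitude = 111.1 km, so Δφ = -240.4 / 111100 = -0.0021638° = -7.790″.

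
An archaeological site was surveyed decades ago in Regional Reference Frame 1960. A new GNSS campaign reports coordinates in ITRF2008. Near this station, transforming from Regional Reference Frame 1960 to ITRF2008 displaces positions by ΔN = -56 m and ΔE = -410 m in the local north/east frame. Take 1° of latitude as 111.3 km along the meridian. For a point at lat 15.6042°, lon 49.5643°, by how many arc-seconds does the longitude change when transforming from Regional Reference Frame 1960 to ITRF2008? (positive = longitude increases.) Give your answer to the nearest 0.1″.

Δλ = -13.8″

At latitude 15.6042°, cos φ = 0.963143.
1° of longitude at this latitude = 111.3 × cos φ = 107.20 km, so Δλ = -410.0 / 107197.8 = -0.0038247° = -13.769″.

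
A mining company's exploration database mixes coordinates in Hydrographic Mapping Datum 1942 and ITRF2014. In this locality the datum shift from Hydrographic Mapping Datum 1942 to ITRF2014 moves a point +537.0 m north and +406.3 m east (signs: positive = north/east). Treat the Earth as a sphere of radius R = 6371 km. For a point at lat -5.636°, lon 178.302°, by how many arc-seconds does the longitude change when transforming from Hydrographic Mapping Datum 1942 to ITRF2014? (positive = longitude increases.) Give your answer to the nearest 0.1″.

Δλ = 13.2″

At latitude -5.636°, cos φ = 0.995166.
One radian of longitude at latitude φ spans R cos φ, so Δλ = ΔE / (R cos φ) = 406.3 / (6371000 × 0.995166) = 6.4083e-05 rad = 13.218″.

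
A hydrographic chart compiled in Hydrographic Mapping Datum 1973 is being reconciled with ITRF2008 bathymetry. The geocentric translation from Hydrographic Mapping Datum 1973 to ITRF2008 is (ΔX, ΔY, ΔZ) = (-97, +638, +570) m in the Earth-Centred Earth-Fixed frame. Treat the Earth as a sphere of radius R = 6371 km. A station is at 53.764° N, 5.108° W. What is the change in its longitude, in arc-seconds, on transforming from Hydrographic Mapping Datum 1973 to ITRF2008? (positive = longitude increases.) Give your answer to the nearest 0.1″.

sin φ = 0.806589, cos φ = 0.591113, sin λ = -0.089033, cos λ = 0.996029.
East component: ΔE = −sin λ·ΔX + cos λ·ΔY = −(-0.089033)(-97) + (0.996029)(638) = 626.83 m.
1° of latitude spans πR/180 = 111195 m; at latitude φ, 1° of longitude spans that × cos φ = 65728.7 m, so Δλ = 626.83 / 65728.7 × 3600 = 34.332″.

Δλ = 34.3″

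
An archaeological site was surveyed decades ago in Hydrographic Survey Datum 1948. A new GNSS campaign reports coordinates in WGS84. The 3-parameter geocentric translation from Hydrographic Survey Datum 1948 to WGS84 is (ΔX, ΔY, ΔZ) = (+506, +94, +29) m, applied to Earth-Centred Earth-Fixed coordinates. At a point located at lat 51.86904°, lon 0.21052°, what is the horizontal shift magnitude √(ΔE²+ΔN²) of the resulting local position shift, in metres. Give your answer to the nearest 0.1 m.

391.4 m

The local east axis at (φ, λ) is (−sin λ, cos λ, 0), so ΔE = −sin(0.21052°)·506 + cos(0.21052°)·94 = 92.14 m.
The local north axis is (−sin φ cos λ, −sin φ sin λ, cos φ), giving ΔN = -398.018 − 0.272 + 17.906 = -380.38 m.
Horizontal magnitude = √(ΔE² + ΔN²) = √(92.14² + (-380.38)²) = 391.38 m.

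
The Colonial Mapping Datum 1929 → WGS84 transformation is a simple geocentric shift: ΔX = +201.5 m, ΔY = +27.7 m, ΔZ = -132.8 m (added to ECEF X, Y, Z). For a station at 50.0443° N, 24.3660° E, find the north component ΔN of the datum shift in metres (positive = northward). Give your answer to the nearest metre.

ΔN = -235 m

The local north axis is (−sin φ cos λ, −sin φ sin λ, cos φ), giving ΔN = -140.700 − 8.760 − 85.284 = -234.74 m.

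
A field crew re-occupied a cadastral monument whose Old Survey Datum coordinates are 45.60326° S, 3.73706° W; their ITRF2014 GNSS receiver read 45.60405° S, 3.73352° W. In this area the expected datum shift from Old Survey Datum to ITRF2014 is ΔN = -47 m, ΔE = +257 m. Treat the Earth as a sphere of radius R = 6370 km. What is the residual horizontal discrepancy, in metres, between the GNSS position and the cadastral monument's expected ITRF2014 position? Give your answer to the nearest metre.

45 m

Observed coordinate differences: Δφ = -0.00079°, Δλ = +0.00354°.
Converting to metres (1° lat = 111177 m, cos φ = 0.699623): observed ΔN = -87.8 m, observed ΔE = 275.3 m.
Subtracting the expected shift leaves a residual of -87.8 − (-47) = -40.8 m north and 275.3 − (257) = 18.3 m east.
Residual distance = √((-40.8)² + 18.3²) = 44.8 m.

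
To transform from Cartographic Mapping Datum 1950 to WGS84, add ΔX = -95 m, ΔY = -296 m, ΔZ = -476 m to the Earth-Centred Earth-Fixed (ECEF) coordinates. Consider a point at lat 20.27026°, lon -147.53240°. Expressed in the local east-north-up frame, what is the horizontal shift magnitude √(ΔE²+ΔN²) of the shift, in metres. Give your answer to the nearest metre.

565 m

At φ = 20.27026°, λ = -147.53240°: sin φ = 0.346449, cos φ = 0.938069, sin λ = -0.536823, cos λ = -0.843695.
ΔE = −sin λ·ΔX + cos λ·ΔY = −(-0.536823)·(-95) + (-0.843695)·(-296) = 198.74 m.
ΔN = −sin φ cos λ·ΔX − sin φ sin λ·ΔY + cos φ·ΔZ = −(0.346449)(-0.843695)(-95) − (0.346449)(-0.536823)(-296) + (0.938069)(-476) = -529.34 m.
Horizontal magnitude = √(ΔE² + ΔN²) = √(198.74² + (-529.34)²) = 565.42 m.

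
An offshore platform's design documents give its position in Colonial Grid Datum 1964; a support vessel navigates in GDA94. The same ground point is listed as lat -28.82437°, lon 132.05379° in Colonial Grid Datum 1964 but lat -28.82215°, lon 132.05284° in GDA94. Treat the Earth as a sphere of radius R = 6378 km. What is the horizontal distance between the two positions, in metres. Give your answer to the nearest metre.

Δφ = -28.82215° − -28.82437° = +0.00222°; Δλ = 132.05284° − 132.05379° = -0.00095°.
1° along a meridian = πR/180 = 111317 m.
ΔN = Δφ × 111317 = 247.1 m; ΔE = Δλ × 111317 × cos(-28.82437°) = -0.00095 × 111317 × 0.876102 = -92.6 m.
Distance = √(ΔE² + ΔN²) = √((-92.6)² + 247.1²) = 263.9 m.

264 m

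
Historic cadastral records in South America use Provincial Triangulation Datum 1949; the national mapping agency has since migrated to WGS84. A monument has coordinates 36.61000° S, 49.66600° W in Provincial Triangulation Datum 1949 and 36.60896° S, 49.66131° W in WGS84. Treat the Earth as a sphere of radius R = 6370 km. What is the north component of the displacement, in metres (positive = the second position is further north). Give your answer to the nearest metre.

ΔN = 116 m

Δφ = -36.60896° − -36.61000° = +0.00104°; Δλ = -49.66131° − -49.66600° = +0.00469°.
1° along a meridian = πR/180 = 111177 m.
ΔN = Δφ × 111177 = 115.6 m; ΔE = Δλ × 111177 × cos(-36.61000°) = +0.00469 × 111177 × 0.802713 = 418.6 m.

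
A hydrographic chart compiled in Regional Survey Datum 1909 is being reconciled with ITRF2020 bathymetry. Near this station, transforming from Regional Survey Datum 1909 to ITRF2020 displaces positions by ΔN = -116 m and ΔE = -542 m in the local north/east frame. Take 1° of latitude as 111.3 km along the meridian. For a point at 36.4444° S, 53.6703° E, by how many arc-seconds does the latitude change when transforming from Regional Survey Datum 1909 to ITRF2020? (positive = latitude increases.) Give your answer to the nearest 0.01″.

Δφ = -3.75″

1° of latitude = 111.3 km, so Δφ = -116.0 / 111300 = -0.0010422° = -3.752″.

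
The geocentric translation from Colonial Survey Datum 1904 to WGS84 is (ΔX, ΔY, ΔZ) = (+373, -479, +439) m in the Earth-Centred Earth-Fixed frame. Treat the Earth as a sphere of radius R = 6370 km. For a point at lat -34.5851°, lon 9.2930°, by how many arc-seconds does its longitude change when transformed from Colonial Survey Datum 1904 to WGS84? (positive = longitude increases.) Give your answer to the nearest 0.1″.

sin φ = -0.567630, cos φ = 0.823284, sin λ = 0.161483, cos λ = 0.986875.
East component: ΔE = −sin λ·ΔX + cos λ·ΔY = −(0.161483)(373) + (0.986875)(-479) = -532.95 m.
1° of latitude spans πR/180 = 111177 m; at latitude φ, 1° of longitude spans that × cos φ = 91530.6 m, so Δλ = -532.95 / 91530.6 × 3600 = -20.961″.

Δλ = -21.0″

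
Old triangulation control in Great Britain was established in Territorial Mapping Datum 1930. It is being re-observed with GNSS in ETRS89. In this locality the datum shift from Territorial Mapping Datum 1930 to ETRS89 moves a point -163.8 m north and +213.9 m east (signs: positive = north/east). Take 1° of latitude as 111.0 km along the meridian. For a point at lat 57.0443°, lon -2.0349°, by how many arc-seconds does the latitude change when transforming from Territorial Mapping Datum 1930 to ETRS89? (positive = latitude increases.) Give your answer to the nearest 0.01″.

1° of latitude = 111.0 km, so Δφ = -163.8 / 111000 = -0.0014757° = -5.312″.

Δφ = -5.31″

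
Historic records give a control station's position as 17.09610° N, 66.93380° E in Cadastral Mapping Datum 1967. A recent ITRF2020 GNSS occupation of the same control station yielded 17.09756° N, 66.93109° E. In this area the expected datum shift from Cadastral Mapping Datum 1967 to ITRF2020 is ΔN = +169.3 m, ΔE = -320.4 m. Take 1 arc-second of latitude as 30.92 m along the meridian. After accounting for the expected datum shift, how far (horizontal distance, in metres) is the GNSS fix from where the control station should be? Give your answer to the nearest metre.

33 m

Observed coordinate differences: Δφ = +0.00146°, Δλ = -0.00271°.
Converting to metres (1° lat = 111312 m, cos φ = 0.955813): observed ΔN = 162.5 m, observed ΔE = -288.3 m.
Subtracting the expected shift leaves a residual of 162.5 − (169.3) = -6.8 m north and -288.3 − (-320.4) = 32.1 m east.
Residual distance = √((-6.8)² + 32.1²) = 32.8 m.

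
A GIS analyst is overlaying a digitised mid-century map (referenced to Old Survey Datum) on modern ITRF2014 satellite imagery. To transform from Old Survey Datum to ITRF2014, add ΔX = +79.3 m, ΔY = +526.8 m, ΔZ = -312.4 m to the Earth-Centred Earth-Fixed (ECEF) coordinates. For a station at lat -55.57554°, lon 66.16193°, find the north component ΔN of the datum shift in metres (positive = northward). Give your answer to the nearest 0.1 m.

The local north axis is (−sin φ cos λ, −sin φ sin λ, cos φ), giving ΔN = 26.437 + 397.472 − 176.606 = 247.30 m.

ΔN = 247.3 m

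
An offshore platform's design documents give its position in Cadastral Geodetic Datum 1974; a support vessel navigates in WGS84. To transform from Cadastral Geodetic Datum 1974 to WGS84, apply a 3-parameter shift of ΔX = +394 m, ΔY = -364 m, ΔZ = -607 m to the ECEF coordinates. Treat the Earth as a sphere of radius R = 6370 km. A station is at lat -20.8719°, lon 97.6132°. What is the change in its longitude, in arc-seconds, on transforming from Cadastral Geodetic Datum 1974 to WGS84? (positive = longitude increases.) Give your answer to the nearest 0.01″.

Δλ = -11.86″

sin φ = -0.356280, cos φ = 0.934379, sin λ = 0.991185, cos λ = -0.132485.
East component: ΔE = −sin λ·ΔX + cos λ·ΔY = −(0.991185)(394) + (-0.132485)(-364) = -342.30 m.
1° of latitude spans πR/180 = 111177 m; at latitude φ, 1° of longitude spans that × cos φ = 103881.9 m, so Δλ = -342.30 / 103881.9 × 3600 = -11.862″.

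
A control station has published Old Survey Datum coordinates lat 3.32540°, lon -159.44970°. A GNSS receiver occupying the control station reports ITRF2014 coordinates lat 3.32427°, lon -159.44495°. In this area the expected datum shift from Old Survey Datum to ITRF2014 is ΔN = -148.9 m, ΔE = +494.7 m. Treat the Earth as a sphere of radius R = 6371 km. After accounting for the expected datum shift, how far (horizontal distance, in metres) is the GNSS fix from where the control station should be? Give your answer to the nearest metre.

40 m

Observed coordinate differences: Δφ = -0.00113°, Δλ = +0.00475°.
Converting to metres (1° lat = 111195 m, cos φ = 0.998316): observed ΔN = -125.7 m, observed ΔE = 527.3 m.
Subtracting the expected shift leaves a residual of -125.7 − (-148.9) = 23.2 m north and 527.3 − (494.7) = 32.6 m east.
Residual distance = √(23.2² + 32.6²) = 40.0 m.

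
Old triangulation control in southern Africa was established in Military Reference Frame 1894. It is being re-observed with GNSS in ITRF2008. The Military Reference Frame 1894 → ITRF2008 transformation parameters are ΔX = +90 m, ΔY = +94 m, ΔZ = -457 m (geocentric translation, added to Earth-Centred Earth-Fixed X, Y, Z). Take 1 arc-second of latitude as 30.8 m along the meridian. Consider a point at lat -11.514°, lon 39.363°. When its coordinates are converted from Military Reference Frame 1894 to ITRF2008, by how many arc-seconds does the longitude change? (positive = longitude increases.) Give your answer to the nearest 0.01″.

sin φ = -0.199607, cos φ = 0.979876, sin λ = 0.634231, cos λ = 0.773143.
East component: ΔE = −sin λ·ΔX + cos λ·ΔY = −(0.634231)(90) + (0.773143)(94) = 15.59 m.
1° of latitude spans 3600 × 30.80 = 110880 m; at latitude φ, 1° of longitude spans that × cos φ = 108648.6 m, so Δλ = 15.59 / 108648.6 × 3600 = 0.517″.

Δλ = 0.52″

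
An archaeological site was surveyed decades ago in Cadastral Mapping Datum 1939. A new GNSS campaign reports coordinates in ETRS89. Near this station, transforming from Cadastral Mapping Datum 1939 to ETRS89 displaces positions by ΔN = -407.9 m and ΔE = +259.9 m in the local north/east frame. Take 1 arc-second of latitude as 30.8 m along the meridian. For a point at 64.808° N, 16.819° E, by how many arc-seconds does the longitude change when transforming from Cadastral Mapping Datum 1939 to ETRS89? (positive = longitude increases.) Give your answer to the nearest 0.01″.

At latitude 64.808°, cos φ = 0.425653.
1″ of longitude at this latitude = 30.80 × cos φ = 13.1101 m, so Δλ = 259.9 / 13.1101 = 19.824″.

Δλ = 19.82″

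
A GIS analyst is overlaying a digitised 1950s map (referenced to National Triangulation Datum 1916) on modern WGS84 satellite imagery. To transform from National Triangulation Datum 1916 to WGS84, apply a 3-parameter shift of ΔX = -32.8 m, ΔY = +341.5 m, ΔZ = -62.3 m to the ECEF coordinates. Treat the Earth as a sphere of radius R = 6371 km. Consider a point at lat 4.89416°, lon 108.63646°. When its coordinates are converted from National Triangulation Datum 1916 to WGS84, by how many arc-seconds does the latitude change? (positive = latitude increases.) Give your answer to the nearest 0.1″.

Δφ = -2.9″

sin φ = 0.085315, cos φ = 0.996354, sin λ = 0.947565, cos λ = -0.319562.
North component: ΔN = −sin φ cos λ·ΔX − sin φ sin λ·ΔY + cos φ·ΔZ = −(0.085315)(-0.319562)(-32.8) − (0.085315)(0.947565)(341.5) + (0.996354)(-62.3) = -90.57 m.
1° of latitude spans πR/180 = 111195 m, so Δφ = -90.57 / 111195 × 3600 = -2.932″.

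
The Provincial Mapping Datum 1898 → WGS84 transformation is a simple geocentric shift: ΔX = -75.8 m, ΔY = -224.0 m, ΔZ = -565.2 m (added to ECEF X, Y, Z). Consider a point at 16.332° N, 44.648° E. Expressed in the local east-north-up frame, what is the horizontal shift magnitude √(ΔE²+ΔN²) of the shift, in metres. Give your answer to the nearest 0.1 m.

At φ = 16.332°, λ = 44.648°: sin φ = 0.281203, cos φ = 0.959648, sin λ = 0.702749, cos λ = 0.711438.
ΔE = −sin λ·ΔX + cos λ·ΔY = −(0.702749)·(-75.8) + (0.711438)·(-224.0) = -106.09 m.
ΔN = −sin φ cos λ·ΔX − sin φ sin λ·ΔY + cos φ·ΔZ = −(0.281203)(0.711438)(-75.8) − (0.281203)(0.702749)(-224.0) + (0.959648)(-565.2) = -482.96 m.
Horizontal magnitude = √(ΔE² + ΔN²) = √((-106.09)² + (-482.96)²) = 494.48 m.

494.5 m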